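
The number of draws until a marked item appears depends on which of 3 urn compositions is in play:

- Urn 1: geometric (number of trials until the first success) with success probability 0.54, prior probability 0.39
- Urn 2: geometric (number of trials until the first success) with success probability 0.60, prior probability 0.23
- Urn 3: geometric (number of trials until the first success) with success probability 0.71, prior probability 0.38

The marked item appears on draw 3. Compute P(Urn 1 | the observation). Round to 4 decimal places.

0.4988

The responsibility of component k is w_k f_k(x) divided by Σ_j w_j f_j(x).
Component likelihoods at x = 3:
  L_1 = 0.54·(1−0.54)^2 = 0.54·0.2116 = 0.114264
  L_2 = 0.60·(1−0.60)^2 = 0.60·0.16 = 0.096
  L_3 = 0.71·(1−0.71)^2 = 0.71·0.0841 = 0.059711
Multiply by the mixture weights:
  w_1·L_1 = 0.39 × 0.114264 = 0.044563
  w_2·L_2 = 0.23 × 0.096 = 0.02208
  w_3·L_3 = 0.38 × 0.059711 = 0.0226902
Denominator: 0.044563 + 0.02208 + 0.0226902 = 0.0893331
Responsibility of Urn 1: 0.044563 / 0.0893331 ≈ 0.4988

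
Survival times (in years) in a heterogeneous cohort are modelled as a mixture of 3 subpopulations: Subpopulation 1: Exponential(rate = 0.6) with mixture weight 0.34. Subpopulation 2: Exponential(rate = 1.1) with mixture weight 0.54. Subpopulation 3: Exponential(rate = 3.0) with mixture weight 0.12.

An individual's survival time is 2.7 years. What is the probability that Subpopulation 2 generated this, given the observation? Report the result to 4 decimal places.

0.4295

Posterior ∝ prior × likelihood, so P(k | x) ∝ w_k f_k(x); normalise over all components.
Evaluate each component's likelihood at the observed value:
  p_1 = 0.118739
  p_2 = 0.0564336
  p_3 = 0.000910617
Multiply by the mixture weights:
  w_1·p_1 = 0.34 × 0.118739 = 0.0403713
  w_2·p_2 = 0.54 × 0.0564336 = 0.0304742
  w_3·p_3 = 0.12 × 0.000910617 = 0.000109274
Marginal: 0.0403713 + 0.0304742 + 0.000109274 = 0.0709548
P(Subpopulation 2 | 2.7 years) ≈ 0.4295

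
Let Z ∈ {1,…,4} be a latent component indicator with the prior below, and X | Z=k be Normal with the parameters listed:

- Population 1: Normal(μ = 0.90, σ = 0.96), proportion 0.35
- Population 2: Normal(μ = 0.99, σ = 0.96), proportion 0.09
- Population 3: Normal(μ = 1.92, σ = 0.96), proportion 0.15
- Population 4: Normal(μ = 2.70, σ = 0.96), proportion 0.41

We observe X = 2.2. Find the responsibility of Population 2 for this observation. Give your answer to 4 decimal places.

Posterior ∝ prior × likelihood, so P(k | x) ∝ π_k f_k(x); normalise over all components.
Evaluate each component's likelihood at the observed value:
  L_1 = (1/(0.96·√(2π)))·exp(−(2.2−0.90)²/(2·0.96²)) = 0.415565·exp(-0.91688) = 0.166127
  L_2 = (1/(0.96·√(2π)))·exp(−(2.2−0.99)²/(2·0.96²)) = 0.415565·exp(-0.79433) = 0.187788
  L_3 = (1/(0.96·√(2π)))·exp(−(2.2−1.92)²/(2·0.96²)) = 0.415565·exp(-0.04253) = 0.39826
  L_4 = (1/(0.96·√(2π)))·exp(−(2.2−2.70)²/(2·0.96²)) = 0.415565·exp(-0.13563) = 0.362856
Prior × likelihood for each component:
  π_1·L_1 = 0.35 × 0.166127 = 0.0581446
  π_2·L_2 = 0.09 × 0.187788 = 0.0169009
  π_3·L_3 = 0.15 × 0.39826 = 0.0597389
  π_4·L_4 = 0.41 × 0.362856 = 0.148771
Normaliser: 0.0581446 + 0.0169009 + 0.0597389 + 0.148771 = 0.283555
So the posterior for Population 2 is 0.0169009 / 0.283555 ≈ 0.0596.

0.0596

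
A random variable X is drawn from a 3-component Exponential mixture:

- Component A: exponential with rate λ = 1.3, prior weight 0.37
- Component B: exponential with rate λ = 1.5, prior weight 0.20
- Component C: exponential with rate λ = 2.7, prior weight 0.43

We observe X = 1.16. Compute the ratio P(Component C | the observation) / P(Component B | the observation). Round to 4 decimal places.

0.9620

Since P(k|x) ∝ w_k f_k(x), the posterior odds are w_i f_i(x) / (w_j f_j(x)).
Exponential densities:
  f_A = 0.287758
  f_B = 0.263281
  f_C = 0.117802
Odds = (0.43/0.20) × (0.117802/0.263281) = 2.15 × 0.44744 ≈ 0.9620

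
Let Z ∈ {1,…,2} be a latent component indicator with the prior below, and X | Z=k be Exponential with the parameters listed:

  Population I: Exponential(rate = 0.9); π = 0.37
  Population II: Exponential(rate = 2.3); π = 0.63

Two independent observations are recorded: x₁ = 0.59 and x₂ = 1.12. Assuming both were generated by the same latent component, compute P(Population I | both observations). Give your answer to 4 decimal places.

Apply Bayes' rule: the posterior for each component is proportional to its prior times its likelihood at x.
Since both observations come from the same component, the likelihood for component k is f_k(x₁)·f_k(x₂).
  p_I = [0.9·e^(−0.9·0.59) = 0.9·e^(−0.5310) = 0.529215] × [0.328453] = 0.173822
  p_II = [2.3·e^(−2.3·0.59) = 2.3·e^(−1.3570) = 0.592093] × [0.174979] = 0.103604
Prior × likelihood for each component:
  P(Z=I)·p_I = 0.37 × 0.173822 = 0.0643143
  P(Z=II)·p_II = 0.63 × 0.103604 = 0.0652704
Sum: 0.0643143 + 0.0652704 = 0.129585
Responsibility of Population I: 0.0643143 / 0.129585 ≈ 0.4963

0.4963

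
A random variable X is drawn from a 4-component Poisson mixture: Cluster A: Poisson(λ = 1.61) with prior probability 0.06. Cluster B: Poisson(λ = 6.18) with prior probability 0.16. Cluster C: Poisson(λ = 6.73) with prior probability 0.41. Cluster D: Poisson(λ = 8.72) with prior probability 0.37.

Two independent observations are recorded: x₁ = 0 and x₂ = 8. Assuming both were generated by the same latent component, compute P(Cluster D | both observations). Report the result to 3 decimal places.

0.076

Posterior ∝ prior × likelihood, so P(k | x) ∝ w_k f_k(x); normalise over all components.
Since both observations come from the same component, the likelihood for component k is f_k(x₁)·f_k(x₂).
  f_A = [e^(−1.61)·1.61^0/0! = 0.199888] × [0.000223806] = 4.47361e-05
  f_B = [e^(−6.18)·6.18^0/0! = 0.00207043] × [0.109257] = 0.000226208
  f_C = [e^(−6.73)·6.73^0/0! = 0.00119453] × [0.12468] = 0.000148935
  f_D = [e^(−8.72)·8.72^0/0! = 0.000163287] × [0.135383] = 2.21063e-05
Unnormalised posteriors:
  w_A·f_A = 0.06 × 4.47361e-05 = 2.68417e-06
  w_B·f_B = 0.16 × 0.000226208 = 3.61932e-05
  w_C·f_C = 0.41 × 0.000148935 = 6.10633e-05
  w_D·f_D = 0.37 × 2.21063e-05 = 8.17932e-06
Evidence: 2.68417e-06 + 3.61932e-05 + 6.10633e-05 + 8.17932e-06 = 0.00010812
Responsibility of Cluster D: 8.17932e-06 / 0.00010812 ≈ 0.076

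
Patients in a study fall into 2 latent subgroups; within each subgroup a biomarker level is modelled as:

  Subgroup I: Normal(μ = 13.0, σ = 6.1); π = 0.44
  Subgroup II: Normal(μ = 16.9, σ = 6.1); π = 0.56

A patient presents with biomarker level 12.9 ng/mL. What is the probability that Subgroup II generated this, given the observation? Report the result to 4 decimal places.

Apply Bayes' rule: the posterior for each component is proportional to its prior times its likelihood at x.
Component likelihoods at x = 12.9 ng/mL:
  L_I = (1/(6.1·√(2π)))·exp(−(12.9−13.0)²/(2·6.1²)) = 0.065400·exp(-0.00013) = 0.0653916
  L_II = (1/(6.1·√(2π)))·exp(−(12.9−16.9)²/(2·6.1²)) = 0.065400·exp(-0.21500) = 0.0527483
Weight by the priors:
  π_I·L_I = 0.44 × 0.0653916 = 0.0287723
  π_II·L_II = 0.56 × 0.0527483 = 0.0295391
Normaliser: 0.0287723 + 0.0295391 = 0.0583114
P(Subgroup II | the observation) ≈ 0.5066

0.5066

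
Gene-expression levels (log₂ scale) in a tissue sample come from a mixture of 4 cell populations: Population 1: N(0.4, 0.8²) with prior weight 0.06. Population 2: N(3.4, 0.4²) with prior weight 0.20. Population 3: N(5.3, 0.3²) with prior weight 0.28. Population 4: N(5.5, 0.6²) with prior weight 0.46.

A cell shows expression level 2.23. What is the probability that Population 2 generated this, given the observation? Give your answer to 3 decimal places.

Apply Bayes' rule: the posterior for each component is proportional to its prior times its likelihood at x.
Component likelihoods at x = 2.23:
  L_1 = (1/(0.8·√(2π)))·exp(−(2.23−0.4)²/(2·0.8²)) = 0.498678·exp(-2.61633) = 0.0364387
  L_2 = (1/(0.4·√(2π)))·exp(−(2.23−3.4)²/(2·0.4²)) = 0.997356·exp(-4.27781) = 0.0138363
  L_3 = (1/(0.3·√(2π)))·exp(−(2.23−5.3)²/(2·0.3²)) = 1.329808·exp(-52.36056) = 2.42041e-23
  L_4 = (1/(0.6·√(2π)))·exp(−(2.23−5.5)²/(2·0.6²)) = 0.664904·exp(-14.85125) = 2.36017e-07
Unnormalised posteriors:
  w_1·L_1 = 0.06 × 0.0364387 = 0.00218632
  w_2·L_2 = 0.20 × 0.0138363 = 0.00276726
  w_3·L_3 = 0.28 × 2.42041e-23 = 6.77714e-24
  w_4·L_4 = 0.46 × 2.36017e-07 = 1.08568e-07
Normaliser: 0.00218632 + 0.00276726 + 6.77714e-24 + 1.08568e-07 = 0.00495369
P(Population 2 | 2.23) = 0.00276726 / 0.00495369 ≈ 0.559

0.559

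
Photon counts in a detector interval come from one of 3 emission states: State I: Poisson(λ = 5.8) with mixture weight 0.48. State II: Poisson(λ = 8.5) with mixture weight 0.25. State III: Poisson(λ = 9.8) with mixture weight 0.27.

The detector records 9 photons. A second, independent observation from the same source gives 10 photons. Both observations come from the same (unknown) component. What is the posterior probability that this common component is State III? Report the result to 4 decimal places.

By Bayes' theorem, P(k | x) = P(Z=k) f_k(x) / Σ_j P(Z=j) f_j(x).
Since both observations come from the same component, the likelihood for component k is f_k(x₁)·f_k(x₂).
  L_I = [0.0619699] × [0.0359426] = 0.00222736
  L_II = [0.129869] × [0.110388] = 0.014336
  L_III = [0.127405] × [0.124857] = 0.0159073
Multiply by the mixture weights:
  P(Z=I)·L_I = 0.48 × 0.00222736 = 0.00106913
  P(Z=II)·L_II = 0.25 × 0.014336 = 0.00358399
  P(Z=III)·L_III = 0.27 × 0.0159073 = 0.00429498
Marginal: 0.00106913 + 0.00358399 + 0.00429498 = 0.00894811
P(State III | x₁, x₂) = 0.00429498 / 0.00894811 ≈ 0.4800

0.4800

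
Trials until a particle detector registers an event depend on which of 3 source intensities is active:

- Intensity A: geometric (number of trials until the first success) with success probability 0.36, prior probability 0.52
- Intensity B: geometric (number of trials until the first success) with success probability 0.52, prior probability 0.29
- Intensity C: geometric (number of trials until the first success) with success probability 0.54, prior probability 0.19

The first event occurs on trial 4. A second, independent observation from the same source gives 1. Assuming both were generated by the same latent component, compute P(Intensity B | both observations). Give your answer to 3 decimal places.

0.273

Apply Bayes' rule: the posterior for each component is proportional to its prior times its likelihood at x.
Since both observations come from the same component, the likelihood for component k is f_k(x₁)·f_k(x₂).
  f_A = [0.0943718] × [0.36] = 0.0339739
  f_B = [0.0575078] × [0.52] = 0.0299041
  f_C = [0.0525614] × [0.54] = 0.0283832
Prior × likelihood for each component:
  P(Z=A)·f_A = 0.52 × 0.0339739 = 0.0176664
  P(Z=B)·f_B = 0.29 × 0.0299041 = 0.00867218
  P(Z=C)·f_C = 0.19 × 0.0283832 = 0.0053928
Normaliser: 0.0176664 + 0.00867218 + 0.0053928 = 0.0317314
Responsibility of Intensity B: 0.00867218 / 0.0317314 ≈ 0.273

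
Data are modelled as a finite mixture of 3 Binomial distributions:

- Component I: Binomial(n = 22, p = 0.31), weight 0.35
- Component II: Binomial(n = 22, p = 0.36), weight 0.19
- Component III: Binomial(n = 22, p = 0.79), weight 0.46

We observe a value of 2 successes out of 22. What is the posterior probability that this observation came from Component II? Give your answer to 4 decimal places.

0.1399

Apply Bayes' rule: the posterior for each component is proportional to its prior times its likelihood at x.
Evaluate each component's likelihood at the observed value:
  L_I = C(22,2)·0.31^2·0.69^20 = 231·0.0961·0.000598387 = 0.0132836
  L_II = C(22,2)·0.36^2·0.64^20 = 231·0.1296·0.000132923 = 0.00397939
  L_III = C(22,2)·0.79^2·0.21^20 = 231·0.6241·2.78218e-14 = 4.01099e-12
Multiply by the mixture weights:
  w_I·L_I = 0.35 × 0.0132836 = 0.00464927
  w_II·L_II = 0.19 × 0.00397939 = 0.000756084
  w_III·L_III = 0.46 × 4.01099e-12 = 1.84506e-12
Normaliser: 0.00464927 + 0.000756084 + 1.84506e-12 = 0.00540536
P(Component II | data) ≈ 0.1399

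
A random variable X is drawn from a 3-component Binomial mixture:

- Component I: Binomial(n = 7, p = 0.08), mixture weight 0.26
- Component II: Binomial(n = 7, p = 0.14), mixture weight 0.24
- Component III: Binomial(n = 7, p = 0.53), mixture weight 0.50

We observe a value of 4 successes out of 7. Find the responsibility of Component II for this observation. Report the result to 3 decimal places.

0.014

By Bayes' theorem, P(k | x) = P(Z=k) f_k(x) / Σ_j P(Z=j) f_j(x).
Evaluate each component's likelihood at the observed value:
  f_I = C(7,4)·0.08^4·0.92^3 = 35·4.096e-05·0.778688 = 0.00111633
  f_II = C(7,4)·0.14^4·0.86^3 = 35·0.00038416·0.636056 = 0.00855215
  f_III = C(7,4)·0.53^4·0.47^3 = 35·0.0789048·0.103823 = 0.286725
Prior × likelihood for each component:
  P(Z=I)·f_I = 0.26 × 0.00111633 = 0.000290245
  P(Z=II)·f_II = 0.24 × 0.00855215 = 0.00205252
  P(Z=III)·f_III = 0.50 × 0.286725 = 0.143362
Sum: 0.000290245 + 0.00205252 + 0.143362 = 0.145705
Responsibility of Component II: 0.00205252 / 0.145705 ≈ 0.014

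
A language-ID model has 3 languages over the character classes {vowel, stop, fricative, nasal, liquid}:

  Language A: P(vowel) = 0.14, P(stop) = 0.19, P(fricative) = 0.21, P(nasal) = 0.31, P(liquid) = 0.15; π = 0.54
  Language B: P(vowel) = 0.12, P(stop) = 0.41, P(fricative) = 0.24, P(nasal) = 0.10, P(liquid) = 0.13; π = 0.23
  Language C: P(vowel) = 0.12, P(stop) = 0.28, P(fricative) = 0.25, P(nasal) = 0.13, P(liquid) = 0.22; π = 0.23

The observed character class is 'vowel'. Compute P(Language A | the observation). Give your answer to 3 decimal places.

0.578

Apply Bayes' rule: the posterior for each component is proportional to its prior times its likelihood at x.
Categorical probabilities:
  f_A = P(vowel | comp) = 0.14
  f_B = P(vowel | comp) = 0.12
  f_C = P(vowel | comp) = 0.12
Weight by the priors:
  π_A·f_A = 0.54 × 0.14 = 0.0756
  π_B·f_B = 0.23 × 0.12 = 0.0276
  π_C·f_C = 0.23 × 0.12 = 0.0276
Marginal: 0.0756 + 0.0276 + 0.0276 = 0.1308
Responsibility of Language A: 0.0756 / 0.1308 ≈ 0.578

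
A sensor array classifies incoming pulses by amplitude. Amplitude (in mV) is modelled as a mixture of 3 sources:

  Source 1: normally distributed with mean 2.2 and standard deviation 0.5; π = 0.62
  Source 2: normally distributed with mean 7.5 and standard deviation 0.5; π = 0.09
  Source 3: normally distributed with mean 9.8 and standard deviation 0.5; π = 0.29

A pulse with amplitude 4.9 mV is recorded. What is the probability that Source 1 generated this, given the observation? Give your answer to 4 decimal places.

By Bayes' theorem, P(k | x) = w_k f_k(x) / Σ_j w_j f_j(x).
Component likelihoods at x = 4.9 mV:
  f_1 = (1/(0.5·√(2π)))·exp(−(4.9−2.2)²/(2·0.5²)) = 0.797885·exp(-14.58000) = 3.71472e-07
  f_2 = (1/(0.5·√(2π)))·exp(−(4.9−7.5)²/(2·0.5²)) = 0.797885·exp(-13.52000) = 1.07221e-06
  f_3 = (1/(0.5·√(2π)))·exp(−(4.9−9.8)²/(2·0.5²)) = 0.797885·exp(-48.02000) = 1.1146e-21
Multiply by the mixture weights:
  w_1·f_1 = 0.62 × 3.71472e-07 = 2.30313e-07
  w_2·f_2 = 0.09 × 1.07221e-06 = 9.64986e-08
  w_3·f_3 = 0.29 × 1.1146e-21 = 3.23234e-22
Normaliser: 2.30313e-07 + 9.64986e-08 + 3.23234e-22 = 3.26812e-07
P(Source 1 | 4.9 mV) = 2.30313e-07 / 3.26812e-07 ≈ 0.7047

0.7047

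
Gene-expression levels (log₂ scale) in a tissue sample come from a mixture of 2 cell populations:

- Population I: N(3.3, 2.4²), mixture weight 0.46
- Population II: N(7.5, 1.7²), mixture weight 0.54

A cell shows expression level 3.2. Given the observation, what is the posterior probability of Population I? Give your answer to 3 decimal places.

0.937

Posterior ∝ prior × likelihood, so P(k | x) ∝ π_k f_k(x); normalise over all components.
Normal densities:
  p_I = (1/(2.4·√(2π)))·exp(−(3.2−3.3)²/(2·2.4²)) = 0.166226·exp(-0.00087) = 0.166082
  p_II = (1/(1.7·√(2π)))·exp(−(3.2−7.5)²/(2·1.7²)) = 0.234672·exp(-3.19896) = 0.00957568
Unnormalised posteriors:
  π_I·p_I = 0.46 × 0.166082 = 0.0763976
  π_II·p_II = 0.54 × 0.00957568 = 0.00517087
Sum: 0.0763976 + 0.00517087 = 0.0815685
So the posterior for Population I is 0.0763976 / 0.0815685 ≈ 0.937.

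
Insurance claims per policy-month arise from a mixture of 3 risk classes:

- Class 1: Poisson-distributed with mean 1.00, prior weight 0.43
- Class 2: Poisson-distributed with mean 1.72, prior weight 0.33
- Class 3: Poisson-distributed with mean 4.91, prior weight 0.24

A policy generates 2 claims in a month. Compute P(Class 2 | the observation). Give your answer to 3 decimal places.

0.465

By Bayes' theorem, P(k | x) = π_k f_k(x) / Σ_j π_j f_j(x).
Component likelihoods at x = 2 claims:
  p_1 = e^(−1.00)·1.00^2/2! = 0.18394
  p_2 = e^(−1.72)·1.72^2/2! = 0.264875
  p_3 = e^(−4.91)·4.91^2/2! = 0.0888683
Multiply by the mixture weights:
  π_1·p_1 = 0.43 × 0.18394 = 0.0790941
  π_2·p_2 = 0.33 × 0.264875 = 0.0874086
  π_3·p_3 = 0.24 × 0.0888683 = 0.0213284
Marginal: 0.0790941 + 0.0874086 + 0.0213284 = 0.187831
P(Class 2 | 2 claims) = 0.0874086 / 0.187831 ≈ 0.465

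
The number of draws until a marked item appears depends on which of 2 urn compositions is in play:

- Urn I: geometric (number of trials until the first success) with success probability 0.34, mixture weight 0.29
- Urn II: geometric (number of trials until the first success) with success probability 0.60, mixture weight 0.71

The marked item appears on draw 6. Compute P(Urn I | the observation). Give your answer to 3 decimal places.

The responsibility of component k is w_k f_k(x) divided by Σ_j w_j f_j(x).
Component likelihoods at x = 6:
  f_I = 0.34·(1−0.34)^5 = 0.34·0.125233 = 0.0425793
  f_II = 0.60·(1−0.60)^5 = 0.60·0.01024 = 0.006144
Weight by the priors:
  w_I·f_I = 0.29 × 0.0425793 = 0.012348
  w_II·f_II = 0.71 × 0.006144 = 0.00436224
Sum: 0.012348 + 0.00436224 = 0.0167102
P(Urn I | data) = 0.012348 / 0.0167102 ≈ 0.739

0.739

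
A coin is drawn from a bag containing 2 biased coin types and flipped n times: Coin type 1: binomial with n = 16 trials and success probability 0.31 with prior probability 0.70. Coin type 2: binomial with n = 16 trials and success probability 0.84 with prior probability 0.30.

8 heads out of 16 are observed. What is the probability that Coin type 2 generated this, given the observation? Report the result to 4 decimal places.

0.0103

Posterior ∝ prior × likelihood, so P(k | x) ∝ P(Z=k) f_k(x); normalise over all components.
Binomial probabilities:
  L_1 = C(16,8)·0.31^8·0.69^8 = 12870·8.52891e-05·0.0513798 = 0.0563981
  L_2 = C(16,8)·0.84^8·0.16^8 = 12870·0.247876·4.29497e-07 = 0.00137016
Prior × likelihood for each component:
  P(Z=1)·L_1 = 0.70 × 0.0563981 = 0.0394787
  P(Z=2)·L_2 = 0.30 × 0.00137016 = 0.000411049
Marginal: 0.0394787 + 0.000411049 = 0.0398898
P(Coin type 2 | x) ≈ 0.0103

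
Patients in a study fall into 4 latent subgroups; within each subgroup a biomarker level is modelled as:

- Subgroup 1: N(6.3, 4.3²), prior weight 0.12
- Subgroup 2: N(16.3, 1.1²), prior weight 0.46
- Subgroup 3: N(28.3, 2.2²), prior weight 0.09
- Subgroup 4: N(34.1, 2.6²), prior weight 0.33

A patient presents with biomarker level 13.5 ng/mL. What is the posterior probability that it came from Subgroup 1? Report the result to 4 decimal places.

0.2954

By Bayes' theorem, P(k | x) = w_k f_k(x) / Σ_j w_j f_j(x).
Component likelihoods at x = 13.5 ng/mL:
  L_1 = 0.0228366
  L_2 = 0.0142085
  L_3 = 2.69916e-11
  L_4 = 3.58498e-15
Multiply by the mixture weights:
  w_1·L_1 = 0.12 × 0.0228366 = 0.00274039
  w_2·L_2 = 0.46 × 0.0142085 = 0.00653589
  w_3·L_3 = 0.09 × 2.69916e-11 = 2.42924e-12
  w_4·L_4 = 0.33 × 3.58498e-15 = 1.18304e-15
Normaliser: 0.00274039 + 0.00653589 + 2.42924e-12 + 1.18304e-15 = 0.00927628
P(Subgroup 1 | data) = 0.00274039 / 0.00927628 ≈ 0.2954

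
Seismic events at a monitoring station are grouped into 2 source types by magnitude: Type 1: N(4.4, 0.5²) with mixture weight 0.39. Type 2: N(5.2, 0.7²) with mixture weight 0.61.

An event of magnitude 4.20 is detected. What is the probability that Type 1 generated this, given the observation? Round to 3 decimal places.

P(component k | x) = P(Z=k)·f_k(x) / marginal(x), where marginal(x) = Σ_j P(Z=j)·f_j(x).
Normal densities:
  f_1 = (1/(0.5·√(2π)))·exp(−(4.20−4.4)²/(2·0.5²)) = 0.797885·exp(-0.08000) = 0.73654
  f_2 = (1/(0.7·√(2π)))·exp(−(4.20−5.2)²/(2·0.7²)) = 0.569918·exp(-1.02041) = 0.205426
Multiply by the mixture weights:
  P(Z=1)·f_1 = 0.39 × 0.73654 = 0.287251
  P(Z=2)·f_2 = 0.61 × 0.205426 = 0.12531
Normaliser: 0.287251 + 0.12531 = 0.41256
P(Type 1 | the observation) ≈ 0.696

0.696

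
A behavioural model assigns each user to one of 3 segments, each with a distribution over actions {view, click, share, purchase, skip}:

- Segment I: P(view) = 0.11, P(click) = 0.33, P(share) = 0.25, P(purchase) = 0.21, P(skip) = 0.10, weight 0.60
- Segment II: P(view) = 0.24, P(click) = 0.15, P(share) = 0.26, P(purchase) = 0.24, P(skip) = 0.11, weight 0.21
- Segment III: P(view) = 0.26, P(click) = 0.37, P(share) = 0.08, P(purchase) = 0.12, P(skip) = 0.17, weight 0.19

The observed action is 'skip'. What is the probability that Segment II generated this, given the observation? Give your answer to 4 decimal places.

P(component k | x) = π_k·f_k(x) / marginal(x), where marginal(x) = Σ_j π_j·f_j(x).
Categorical probabilities:
  p_I = P(skip | comp) = 0.10
  p_II = P(skip | comp) = 0.11
  p_III = P(skip | comp) = 0.17
Multiply by the mixture weights:
  π_I·p_I = 0.60 × 0.1 = 0.06
  π_II·p_II = 0.21 × 0.11 = 0.0231
  π_III·p_III = 0.19 × 0.17 = 0.0323
Evidence: 0.06 + 0.0231 + 0.0323 = 0.1154
So the posterior for Segment II is 0.0231 / 0.1154 ≈ 0.2002.

0.2002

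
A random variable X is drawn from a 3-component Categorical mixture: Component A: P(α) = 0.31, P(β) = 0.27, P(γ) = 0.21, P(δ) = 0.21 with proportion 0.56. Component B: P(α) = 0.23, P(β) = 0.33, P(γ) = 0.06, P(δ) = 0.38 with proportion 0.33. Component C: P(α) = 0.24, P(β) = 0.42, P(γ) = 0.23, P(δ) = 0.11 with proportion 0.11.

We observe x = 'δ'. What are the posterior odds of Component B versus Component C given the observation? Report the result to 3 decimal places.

Posterior odds = (π_i f_i(x)) / (π_j f_j(x)); the normalising sum cancels.
Evaluate each component's likelihood at the observed value:
  f_A = P(δ | comp) = 0.21
  f_B = P(δ | comp) = 0.38
  f_C = P(δ | comp) = 0.11
0.1254 / 0.0121 ≈ 10.364

10.364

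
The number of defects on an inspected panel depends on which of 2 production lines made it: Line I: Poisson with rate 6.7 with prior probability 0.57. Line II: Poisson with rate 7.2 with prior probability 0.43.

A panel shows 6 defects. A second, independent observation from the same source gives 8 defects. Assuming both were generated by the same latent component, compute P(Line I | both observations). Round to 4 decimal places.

0.5681

Apply Bayes' rule: the posterior for each component is proportional to its prior times its likelihood at x.
Since both observations come from the same component, the likelihood for component k is f_k(x₁)·f_k(x₂).
  p_I = [e^(−6.7)·6.7^6/6! = 0.154648] × [0.123967] = 0.0191711
  p_II = [e^(−7.2)·7.2^6/6! = 0.144458] × [0.133727] = 0.019318
Unnormalised posteriors:
  w_I·p_I = 0.57 × 0.0191711 = 0.0109276
  w_II·p_II = 0.43 × 0.019318 = 0.00830673
Evidence: 0.0109276 + 0.00830673 = 0.0192343
Responsibility of Line I: 0.0109276 / 0.0192343 ≈ 0.5681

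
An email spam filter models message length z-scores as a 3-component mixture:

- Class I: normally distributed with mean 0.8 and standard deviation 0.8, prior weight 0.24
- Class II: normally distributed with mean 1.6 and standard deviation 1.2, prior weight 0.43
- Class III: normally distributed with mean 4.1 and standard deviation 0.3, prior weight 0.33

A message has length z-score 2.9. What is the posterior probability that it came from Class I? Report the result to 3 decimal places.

By Bayes' theorem, P(k | x) = P(Z=k) f_k(x) / Σ_j P(Z=j) f_j(x).
Normal densities:
  L_I = 0.0159052
  L_II = 0.184877
  L_III = 0.000446101
Multiply by the mixture weights:
  P(Z=I)·L_I = 0.24 × 0.0159052 = 0.00381725
  P(Z=II)·L_II = 0.43 × 0.184877 = 0.079497
  P(Z=III)·L_III = 0.33 × 0.000446101 = 0.000147213
Sum: 0.00381725 + 0.079497 + 0.000147213 = 0.0834615
P(Class I | x) = 0.00381725 / 0.0834615 ≈ 0.046

0.046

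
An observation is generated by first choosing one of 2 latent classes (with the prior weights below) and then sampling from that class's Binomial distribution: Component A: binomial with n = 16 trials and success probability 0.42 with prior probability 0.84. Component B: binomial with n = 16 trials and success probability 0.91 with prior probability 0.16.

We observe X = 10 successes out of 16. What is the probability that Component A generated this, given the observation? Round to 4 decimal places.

0.9940

Apply Bayes' rule: the posterior for each component is proportional to its prior times its likelihood at x.
Binomial probabilities:
  L_A = 0.0520697
  L_B = 0.00165727
Multiply by the mixture weights:
  P(Z=A)·L_A = 0.84 × 0.0520697 = 0.0437385
  P(Z=B)·L_B = 0.16 × 0.00165727 = 0.000265163
Normaliser: 0.0437385 + 0.000265163 = 0.0440037
Responsibility of Component A: 0.0437385 / 0.0440037 ≈ 0.9940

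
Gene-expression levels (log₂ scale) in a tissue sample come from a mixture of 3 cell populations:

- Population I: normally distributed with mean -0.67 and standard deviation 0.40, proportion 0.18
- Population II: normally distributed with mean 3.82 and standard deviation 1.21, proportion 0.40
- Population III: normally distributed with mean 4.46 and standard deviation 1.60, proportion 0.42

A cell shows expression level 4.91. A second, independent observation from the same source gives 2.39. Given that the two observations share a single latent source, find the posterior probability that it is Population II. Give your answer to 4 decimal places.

0.5701

By Bayes' theorem, P(k | x) = P(Z=k) f_k(x) / Σ_j P(Z=j) f_j(x).
Since both observations come from the same component, the likelihood for component k is f_k(x₁)·f_k(x₂).
  L_I = [5.51384e-43] × [1.95367e-13] = 1.07722e-55
  L_II = [0.219742] × [0.163997] = 0.036037
  L_III = [0.23967] × [0.107977] = 0.0258788
Weight by the priors:
  P(Z=I)·L_I = 0.18 × 1.07722e-55 = 1.939e-56
  P(Z=II)·L_II = 0.40 × 0.036037 = 0.0144148
  P(Z=III)·L_III = 0.42 × 0.0258788 = 0.0108691
Sum: 1.939e-56 + 0.0144148 + 0.0108691 = 0.0252839
P(Population II | data) = 0.0144148 / 0.0252839 ≈ 0.5701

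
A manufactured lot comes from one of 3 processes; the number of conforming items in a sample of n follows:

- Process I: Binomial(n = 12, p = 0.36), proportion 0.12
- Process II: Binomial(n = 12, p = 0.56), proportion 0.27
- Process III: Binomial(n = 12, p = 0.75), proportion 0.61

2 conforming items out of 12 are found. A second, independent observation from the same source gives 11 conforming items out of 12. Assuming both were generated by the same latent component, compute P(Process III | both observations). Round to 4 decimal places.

0.1558

By Bayes' theorem, P(k | x) = w_k f_k(x) / Σ_j w_j f_j(x).
Since both observations come from the same component, the likelihood for component k is f_k(x₁)·f_k(x₂).
  f_I = [0.0986163] × [0.000101085] = 9.96867e-06
  f_II = [0.0056292] × [0.00896814] = 5.04834e-05
  f_III = [3.54052e-05] × [0.126705] = 4.48603e-06
Prior × likelihood for each component:
  w_I·f_I = 0.12 × 9.96867e-06 = 1.19624e-06
  w_II·f_II = 0.27 × 5.04834e-05 = 1.36305e-05
  w_III·f_III = 0.61 × 4.48603e-06 = 2.73648e-06
Normaliser: 1.19624e-06 + 1.36305e-05 + 2.73648e-06 = 1.75632e-05
So the posterior for Process III is 2.73648e-06 / 1.75632e-05 ≈ 0.1558.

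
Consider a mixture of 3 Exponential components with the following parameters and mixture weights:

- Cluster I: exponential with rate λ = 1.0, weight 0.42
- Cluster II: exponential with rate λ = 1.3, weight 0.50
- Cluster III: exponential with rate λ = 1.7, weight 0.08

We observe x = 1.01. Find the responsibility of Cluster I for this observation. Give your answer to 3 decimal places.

0.434

The responsibility of component k is π_k f_k(x) divided by Σ_j π_j f_j(x).
Exponential densities:
  p_I = 1.0·e^(−1.0·1.01) = 1.0·e^(−1.0100) = 0.364219
  p_II = 1.3·e^(−1.3·1.01) = 1.3·e^(−1.3130) = 0.349715
  p_III = 1.7·e^(−1.7·1.01) = 1.7·e^(−1.7170) = 0.305327
Prior × likelihood for each component:
  π_I·p_I = 0.42 × 0.364219 = 0.152972
  π_II·p_II = 0.50 × 0.349715 = 0.174858
  π_III·p_III = 0.08 × 0.305327 = 0.0244262
Denominator: 0.152972 + 0.174858 + 0.0244262 = 0.352256
P(Cluster I | data) ≈ 0.434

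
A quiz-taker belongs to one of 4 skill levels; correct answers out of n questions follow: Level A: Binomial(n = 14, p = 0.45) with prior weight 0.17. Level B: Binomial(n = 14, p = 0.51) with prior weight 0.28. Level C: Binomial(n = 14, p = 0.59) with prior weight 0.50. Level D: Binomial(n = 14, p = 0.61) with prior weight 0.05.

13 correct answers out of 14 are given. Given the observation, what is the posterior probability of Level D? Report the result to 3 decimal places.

0.116

By Bayes' theorem, P(k | x) = π_k f_k(x) / Σ_j π_j f_j(x).
Evaluate each component's likelihood at the observed value:
  p_A = C(14,13)·0.45^13·0.55^1 = 14·3.10286e-05·0.55 = 0.00023892
  p_B = C(14,13)·0.51^13·0.49^1 = 14·0.000157911·0.49 = 0.00108327
  p_C = C(14,13)·0.59^13·0.41^1 = 14·0.00104973·0.41 = 0.00602543
  p_D = C(14,13)·0.61^13·0.39^1 = 14·0.00161915·0.39 = 0.00884057
Prior × likelihood for each component:
  π_A·p_A = 0.17 × 0.00023892 = 4.06165e-05
  π_B·p_B = 0.28 × 0.00108327 = 0.000303315
  π_C·p_C = 0.50 × 0.00602543 = 0.00301271
  π_D·p_D = 0.05 × 0.00884057 = 0.000442029
Normaliser: 4.06165e-05 + 0.000303315 + 0.00301271 + 0.000442029 = 0.00379868
P(Level D | 13 correct answers out of 14) ≈ 0.116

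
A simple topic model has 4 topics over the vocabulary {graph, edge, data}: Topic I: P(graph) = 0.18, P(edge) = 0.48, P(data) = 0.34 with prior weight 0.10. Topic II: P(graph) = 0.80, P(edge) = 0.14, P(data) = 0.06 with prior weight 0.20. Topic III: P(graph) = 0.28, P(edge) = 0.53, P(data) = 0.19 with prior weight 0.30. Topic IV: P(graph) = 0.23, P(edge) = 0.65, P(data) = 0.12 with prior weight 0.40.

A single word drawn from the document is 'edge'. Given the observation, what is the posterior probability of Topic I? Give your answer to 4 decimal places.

0.0970

The responsibility of component k is P(Z=k) f_k(x) divided by Σ_j P(Z=j) f_j(x).
Component likelihoods at x = 'edge':
  p_I = P(edge | comp) = 0.48
  p_II = P(edge | comp) = 0.14
  p_III = P(edge | comp) = 0.53
  p_IV = P(edge | comp) = 0.65
Prior × likelihood for each component:
  P(Z=I)·p_I = 0.10 × 0.48 = 0.048
  P(Z=II)·p_II = 0.20 × 0.14 = 0.028
  P(Z=III)·p_III = 0.30 × 0.53 = 0.159
  P(Z=IV)·p_IV = 0.40 × 0.65 = 0.26
Sum: 0.048 + 0.028 + 0.159 + 0.26 = 0.495
Responsibility of Topic I: 0.048 / 0.495 ≈ 0.0970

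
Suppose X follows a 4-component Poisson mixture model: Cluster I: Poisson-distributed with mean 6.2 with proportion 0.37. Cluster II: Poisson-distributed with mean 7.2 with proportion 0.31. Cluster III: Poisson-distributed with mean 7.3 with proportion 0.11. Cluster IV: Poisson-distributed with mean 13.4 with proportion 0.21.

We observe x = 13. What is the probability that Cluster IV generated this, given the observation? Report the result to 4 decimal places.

By Bayes' theorem, P(k | x) = w_k f_k(x) / Σ_j w_j f_j(x).
Component likelihoods at x = 13:
  f_I = e^(−6.2)·6.2^13/13! = 0.00651907
  f_II = e^(−7.2)·7.2^13/13! = 0.0167541
  f_III = e^(−7.3)·7.3^13/13! = 0.0181371
  f_IV = e^(−13.4)·13.4^13/13! = 0.109279
Weight by the priors:
  w_I·f_I = 0.37 × 0.00651907 = 0.00241206
  w_II·f_II = 0.31 × 0.0167541 = 0.00519378
  w_III·f_III = 0.11 × 0.0181371 = 0.00199508
  w_IV·f_IV = 0.21 × 0.109279 = 0.0229486
Marginal: 0.00241206 + 0.00519378 + 0.00199508 + 0.0229486 = 0.0325495
So the posterior for Cluster IV is 0.0229486 / 0.0325495 ≈ 0.7050.

0.7050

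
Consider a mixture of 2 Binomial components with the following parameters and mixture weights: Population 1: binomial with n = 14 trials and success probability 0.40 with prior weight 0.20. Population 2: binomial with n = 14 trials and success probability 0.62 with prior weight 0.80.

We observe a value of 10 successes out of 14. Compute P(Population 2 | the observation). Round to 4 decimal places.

Posterior ∝ prior × likelihood, so P(k | x) ∝ π_k f_k(x); normalise over all components.
Component likelihoods at x = 10 successes out of 14:
  p_1 = 0.0136031
  p_2 = 0.17518
Prior × likelihood for each component:
  π_1·p_1 = 0.20 × 0.0136031 = 0.00272063
  π_2·p_2 = 0.80 × 0.17518 = 0.140144
Sum: 0.00272063 + 0.140144 = 0.142865
Responsibility of Population 2: 0.140144 / 0.142865 ≈ 0.9810

0.9810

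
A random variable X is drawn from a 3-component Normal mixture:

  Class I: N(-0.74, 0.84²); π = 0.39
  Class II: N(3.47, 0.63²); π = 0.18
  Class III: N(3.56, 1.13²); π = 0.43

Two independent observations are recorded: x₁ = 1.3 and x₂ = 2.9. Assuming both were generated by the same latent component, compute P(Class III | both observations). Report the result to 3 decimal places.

P(component k | x) = π_k·f_k(x) / marginal(x), where marginal(x) = Σ_j π_j·f_j(x).
Since both observations come from the same component, the likelihood for component k is f_k(x₁)·f_k(x₂).
  f_I = [(1/(0.84·√(2π)))·exp(−(1.3−-0.74)²/(2·0.84²)) = 0.474931·exp(-2.94898) = 0.0248831] × [3.97272e-05] = 9.88538e-07
  f_II = [(1/(0.63·√(2π)))·exp(−(1.3−3.47)²/(2·0.63²)) = 0.633242·exp(-5.93210) = 0.00167993] × [0.420547] = 0.00070649
  f_III = [(1/(1.13·√(2π)))·exp(−(1.3−3.56)²/(2·1.13²)) = 0.353046·exp(-2.00000) = 0.0477796] × [0.297683] = 0.0142232
Multiply by the mixture weights:
  π_I·f_I = 0.39 × 9.88538e-07 = 3.8553e-07
  π_II·f_II = 0.18 × 0.00070649 = 0.000127168
  π_III·f_III = 0.43 × 0.0142232 = 0.00611597
Marginal: 3.8553e-07 + 0.000127168 + 0.00611597 = 0.00624352
Responsibility of Class III: 0.00611597 / 0.00624352 ≈ 0.980

0.980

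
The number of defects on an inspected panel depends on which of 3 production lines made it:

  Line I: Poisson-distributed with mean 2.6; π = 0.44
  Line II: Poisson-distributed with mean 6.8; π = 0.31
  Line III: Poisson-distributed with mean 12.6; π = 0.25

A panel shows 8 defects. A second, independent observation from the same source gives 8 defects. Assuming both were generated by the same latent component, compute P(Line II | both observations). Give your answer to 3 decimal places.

Posterior ∝ prior × likelihood, so P(k | x) ∝ π_k f_k(x); normalise over all components.
Since both observations come from the same component, the likelihood for component k is f_k(x₁)·f_k(x₂).
  f_I = [0.00384681] × [0.00384681] = 1.47979e-05
  f_II = [0.126284] × [0.126284] = 0.0159476
  f_III = [0.0531292] × [0.0531292] = 0.00282271
Multiply by the mixture weights:
  π_I·f_I = 0.44 × 1.47979e-05 = 6.51109e-06
  π_II·f_II = 0.31 × 0.0159476 = 0.00494377
  π_III·f_III = 0.25 × 0.00282271 = 0.000705678
Evidence: 6.51109e-06 + 0.00494377 + 0.000705678 = 0.00565596
P(Line II | x₁,x₂) = 0.00494377 / 0.00565596 ≈ 0.874

0.874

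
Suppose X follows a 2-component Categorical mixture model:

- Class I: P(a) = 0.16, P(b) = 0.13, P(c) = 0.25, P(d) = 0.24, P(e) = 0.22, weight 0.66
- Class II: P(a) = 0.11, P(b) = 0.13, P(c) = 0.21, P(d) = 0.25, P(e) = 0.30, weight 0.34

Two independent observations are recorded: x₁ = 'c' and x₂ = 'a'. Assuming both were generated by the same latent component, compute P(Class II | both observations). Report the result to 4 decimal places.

P(component k | x) = π_k·f_k(x) / marginal(x), where marginal(x) = Σ_j π_j·f_j(x).
Since both observations come from the same component, the likelihood for component k is f_k(x₁)·f_k(x₂).
  p_I = [0.25] × [0.16] = 0.04
  p_II = [0.21] × [0.11] = 0.0231
Multiply by the mixture weights:
  π_I·p_I = 0.66 × 0.04 = 0.0264
  π_II·p_II = 0.34 × 0.0231 = 0.007854
Evidence: 0.0264 + 0.007854 = 0.034254
Responsibility of Class II: 0.007854 / 0.034254 ≈ 0.2293

0.2293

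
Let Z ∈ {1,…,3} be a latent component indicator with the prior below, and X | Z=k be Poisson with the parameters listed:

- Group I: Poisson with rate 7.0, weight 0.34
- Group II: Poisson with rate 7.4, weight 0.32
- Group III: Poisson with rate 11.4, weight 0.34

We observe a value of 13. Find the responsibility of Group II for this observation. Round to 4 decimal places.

0.1403

Apply Bayes' rule: the posterior for each component is proportional to its prior times its likelihood at x.
Component likelihoods at x = 13:
  p_I = e^(−7.0)·7.0^13/13! = 0.0141884
  p_II = e^(−7.4)·7.4^13/13! = 0.0195863
  p_III = e^(−11.4)·11.4^13/13! = 0.0987474
Multiply by the mixture weights:
  π_I·p_I = 0.34 × 0.0141884 = 0.00482405
  π_II·p_II = 0.32 × 0.0195863 = 0.00626762
  π_III·p_III = 0.34 × 0.0987474 = 0.0335741
Marginal: 0.00482405 + 0.00626762 + 0.0335741 = 0.0446658
P(Group II | x) = 0.00626762 / 0.0446658 ≈ 0.1403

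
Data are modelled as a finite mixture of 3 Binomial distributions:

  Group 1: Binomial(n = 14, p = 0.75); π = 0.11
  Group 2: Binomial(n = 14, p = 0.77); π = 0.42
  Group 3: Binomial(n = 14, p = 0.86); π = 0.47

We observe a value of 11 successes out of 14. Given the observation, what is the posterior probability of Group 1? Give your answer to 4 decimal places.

0.1197

By Bayes' theorem, P(k | x) = P(Z=k) f_k(x) / Σ_j P(Z=j) f_j(x).
Component likelihoods at x = 11 successes out of 14:
  p_1 = 0.240212
  p_2 = 0.249852
  p_3 = 0.190094
Prior × likelihood for each component:
  P(Z=1)·p_1 = 0.11 × 0.240212 = 0.0264234
  P(Z=2)·p_2 = 0.42 × 0.249852 = 0.104938
  P(Z=3)·p_3 = 0.47 × 0.190094 = 0.0893442
Sum: 0.0264234 + 0.104938 + 0.0893442 = 0.220705
P(Group 1 | data) = 0.0264234 / 0.220705 ≈ 0.1197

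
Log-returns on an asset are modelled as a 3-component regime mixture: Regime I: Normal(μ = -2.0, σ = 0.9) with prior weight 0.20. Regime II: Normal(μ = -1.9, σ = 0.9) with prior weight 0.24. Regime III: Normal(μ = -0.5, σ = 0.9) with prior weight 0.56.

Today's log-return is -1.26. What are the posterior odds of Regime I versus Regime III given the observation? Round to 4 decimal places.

The posterior odds equal the prior odds times the likelihood ratio: (w_i/w_j)·(f_i(x)/f_j(x)).
Component likelihoods at x = -1.26:
  L_I = 0.31613
  L_II = 0.34424
  L_III = 0.310329
0.0632259 / 0.173784 ≈ 0.3638

0.3638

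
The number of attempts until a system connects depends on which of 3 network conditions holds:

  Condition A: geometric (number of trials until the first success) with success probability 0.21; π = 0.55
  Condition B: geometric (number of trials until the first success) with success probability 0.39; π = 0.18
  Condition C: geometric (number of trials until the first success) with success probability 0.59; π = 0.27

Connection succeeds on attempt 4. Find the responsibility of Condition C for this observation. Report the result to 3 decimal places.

0.131

P(component k | x) = π_k·f_k(x) / marginal(x), where marginal(x) = Σ_j π_j·f_j(x).
Evaluate each component's likelihood at the observed value:
  L_A = 0.103538
  L_B = 0.0885226
  L_C = 0.0406634
Unnormalised posteriors:
  π_A·L_A = 0.55 × 0.103538 = 0.056946
  π_B·L_B = 0.18 × 0.0885226 = 0.0159341
  π_C·L_C = 0.27 × 0.0406634 = 0.0109791
Normaliser: 0.056946 + 0.0159341 + 0.0109791 = 0.0838592
So the posterior for Condition C is 0.0109791 / 0.0838592 ≈ 0.131.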